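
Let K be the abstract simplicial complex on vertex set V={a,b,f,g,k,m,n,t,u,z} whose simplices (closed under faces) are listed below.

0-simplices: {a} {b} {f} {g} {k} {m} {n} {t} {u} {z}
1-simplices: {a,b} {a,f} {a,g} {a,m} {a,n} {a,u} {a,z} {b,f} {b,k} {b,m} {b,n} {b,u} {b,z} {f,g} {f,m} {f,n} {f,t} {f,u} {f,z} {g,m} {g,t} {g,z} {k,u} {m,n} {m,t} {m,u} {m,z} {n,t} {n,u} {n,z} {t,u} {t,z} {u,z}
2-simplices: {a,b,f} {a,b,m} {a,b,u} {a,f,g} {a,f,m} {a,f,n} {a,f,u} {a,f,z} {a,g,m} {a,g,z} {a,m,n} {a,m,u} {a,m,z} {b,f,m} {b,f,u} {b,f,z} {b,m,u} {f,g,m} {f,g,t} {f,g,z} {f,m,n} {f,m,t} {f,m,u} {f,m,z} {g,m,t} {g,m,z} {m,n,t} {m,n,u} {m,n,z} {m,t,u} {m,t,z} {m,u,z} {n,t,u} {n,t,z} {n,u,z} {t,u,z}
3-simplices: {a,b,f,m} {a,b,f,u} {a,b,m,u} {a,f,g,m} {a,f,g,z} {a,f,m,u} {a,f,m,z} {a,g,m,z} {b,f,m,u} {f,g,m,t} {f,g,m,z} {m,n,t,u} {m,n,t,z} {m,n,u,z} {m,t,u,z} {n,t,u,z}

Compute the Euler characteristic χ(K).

χ(K)=-3

n_0=10 n_1=33 n_2=36 n_3=16
χ=+10−33+36−16=-3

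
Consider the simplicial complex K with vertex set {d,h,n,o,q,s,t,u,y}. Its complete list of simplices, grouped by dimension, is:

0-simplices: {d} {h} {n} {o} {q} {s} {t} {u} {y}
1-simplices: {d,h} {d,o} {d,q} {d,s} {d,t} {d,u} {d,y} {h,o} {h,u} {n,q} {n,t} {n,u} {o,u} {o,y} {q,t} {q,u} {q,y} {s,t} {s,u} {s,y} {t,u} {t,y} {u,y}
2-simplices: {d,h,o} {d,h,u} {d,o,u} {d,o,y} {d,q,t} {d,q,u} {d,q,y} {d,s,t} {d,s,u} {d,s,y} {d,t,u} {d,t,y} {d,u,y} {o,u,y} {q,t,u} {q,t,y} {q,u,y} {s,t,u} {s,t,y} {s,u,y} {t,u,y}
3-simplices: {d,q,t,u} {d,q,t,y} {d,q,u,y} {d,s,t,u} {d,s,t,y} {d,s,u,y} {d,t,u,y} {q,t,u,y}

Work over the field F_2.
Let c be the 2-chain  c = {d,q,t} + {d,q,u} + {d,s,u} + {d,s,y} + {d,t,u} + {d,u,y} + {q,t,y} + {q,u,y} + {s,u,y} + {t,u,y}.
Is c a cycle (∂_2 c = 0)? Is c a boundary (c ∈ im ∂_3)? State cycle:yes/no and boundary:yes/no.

n_0=9 n_1=23 n_2=21 n_3=8  [Z2]
∂1: piv[dh,do,dq,ds,dt,du,dy,nq] rk=8  ker:ho,hu,nt,nu,ou,oy,qt,qu,qy,st,su,sy,tu,ty,uy
∂2: piv[dho,dhu,dou,doy,dqt,dqu,dqy,dst,dsu,dsy,dtu,dty,duy] rk=13  ker:ouy,qtu,qty,quy,stu,sty,suy,tuy
∂3: piv[dqtu,dqty,dquy,dstu,dsty,dsuy,dtuy] rk=7  ker:qtuy
∂2c = 0
c vs im∂3: reduces to 0 ⇒ boundary

cycle:yes boundary:yes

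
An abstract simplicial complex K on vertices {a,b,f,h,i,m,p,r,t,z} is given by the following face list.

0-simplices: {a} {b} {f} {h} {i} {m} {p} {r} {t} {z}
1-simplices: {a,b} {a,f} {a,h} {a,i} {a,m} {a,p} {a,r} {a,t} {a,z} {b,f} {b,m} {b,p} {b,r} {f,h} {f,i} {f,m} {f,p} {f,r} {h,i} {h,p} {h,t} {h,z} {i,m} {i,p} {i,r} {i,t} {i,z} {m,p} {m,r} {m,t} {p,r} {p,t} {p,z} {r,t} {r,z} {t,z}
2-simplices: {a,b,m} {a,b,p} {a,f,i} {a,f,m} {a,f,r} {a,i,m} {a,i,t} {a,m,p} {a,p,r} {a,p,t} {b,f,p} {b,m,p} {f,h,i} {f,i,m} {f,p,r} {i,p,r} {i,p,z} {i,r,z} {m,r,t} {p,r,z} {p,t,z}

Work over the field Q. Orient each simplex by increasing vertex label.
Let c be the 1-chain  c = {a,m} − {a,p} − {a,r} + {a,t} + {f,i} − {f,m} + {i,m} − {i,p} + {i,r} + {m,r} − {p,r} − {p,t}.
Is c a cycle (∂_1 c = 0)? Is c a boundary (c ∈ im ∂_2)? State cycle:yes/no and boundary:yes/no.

n_0=10 n_1=36 n_2=21  [Q]
∂1: piv[ab,af,ah,ai,am,ap,ar,at,az] rk=9  ker:bf,bm,bp,br,fh,fi,fm,fp,fr,hi,hp,ht,hz,im,ip,ir,it,iz,mp,mr,mt,pr,pt,pz,rt,rz,tz
∂2: piv[abm,abp,afi,afm,afr,aim,ait,amp,apr,apt,bfp,fhi,fpr,ipr,ipz,irz,mrt,ptz] rk=18  ker:bmp,fim,prz
∂1c = 0
c vs im∂2: residual ≠ 0 ⇒ not boundary

cycle:yes boundary:no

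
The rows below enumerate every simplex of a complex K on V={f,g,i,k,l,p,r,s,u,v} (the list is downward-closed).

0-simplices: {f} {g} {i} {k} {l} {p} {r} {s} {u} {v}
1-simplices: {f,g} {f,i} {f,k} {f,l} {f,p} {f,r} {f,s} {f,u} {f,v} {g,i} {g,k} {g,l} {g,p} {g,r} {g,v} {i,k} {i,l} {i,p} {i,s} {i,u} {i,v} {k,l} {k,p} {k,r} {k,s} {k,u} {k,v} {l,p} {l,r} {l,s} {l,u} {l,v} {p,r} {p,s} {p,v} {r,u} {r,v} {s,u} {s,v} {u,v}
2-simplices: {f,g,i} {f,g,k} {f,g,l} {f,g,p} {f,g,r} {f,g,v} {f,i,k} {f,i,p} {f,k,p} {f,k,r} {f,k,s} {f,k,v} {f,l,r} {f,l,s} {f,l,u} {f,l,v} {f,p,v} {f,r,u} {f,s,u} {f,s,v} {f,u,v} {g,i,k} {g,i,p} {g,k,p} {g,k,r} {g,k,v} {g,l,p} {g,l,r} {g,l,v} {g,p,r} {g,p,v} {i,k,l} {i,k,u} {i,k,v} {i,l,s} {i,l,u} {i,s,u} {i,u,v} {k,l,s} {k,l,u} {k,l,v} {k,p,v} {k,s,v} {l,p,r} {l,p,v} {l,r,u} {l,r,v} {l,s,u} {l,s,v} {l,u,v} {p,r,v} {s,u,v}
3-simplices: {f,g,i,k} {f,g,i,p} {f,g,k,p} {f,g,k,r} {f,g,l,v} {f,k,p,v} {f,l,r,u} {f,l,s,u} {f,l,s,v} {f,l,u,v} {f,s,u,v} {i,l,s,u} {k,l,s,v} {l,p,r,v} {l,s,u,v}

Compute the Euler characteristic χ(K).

χ(K)=7

n_0=10 n_1=40 n_2=52 n_3=15
χ=+10−40+52−15=7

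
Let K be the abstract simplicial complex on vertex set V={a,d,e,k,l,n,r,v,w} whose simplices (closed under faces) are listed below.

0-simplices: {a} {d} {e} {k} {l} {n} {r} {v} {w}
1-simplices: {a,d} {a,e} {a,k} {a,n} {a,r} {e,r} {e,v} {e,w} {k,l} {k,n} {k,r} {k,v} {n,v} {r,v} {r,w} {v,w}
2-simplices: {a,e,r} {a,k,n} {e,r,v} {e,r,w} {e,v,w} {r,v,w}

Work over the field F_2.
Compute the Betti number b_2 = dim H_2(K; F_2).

n_0=9 n_1=16 n_2=6  [Z2]
∂1: piv[ad,ae,ak,an,ar,ev,ew,kl] rk=8  ker:er,kn,kr,kv,nv,rv,rw,vw
∂2: piv[aer,akn,erv,erw,evw] rk=5  ker:rvw
b_2=(6−5)−0=1

b_2=1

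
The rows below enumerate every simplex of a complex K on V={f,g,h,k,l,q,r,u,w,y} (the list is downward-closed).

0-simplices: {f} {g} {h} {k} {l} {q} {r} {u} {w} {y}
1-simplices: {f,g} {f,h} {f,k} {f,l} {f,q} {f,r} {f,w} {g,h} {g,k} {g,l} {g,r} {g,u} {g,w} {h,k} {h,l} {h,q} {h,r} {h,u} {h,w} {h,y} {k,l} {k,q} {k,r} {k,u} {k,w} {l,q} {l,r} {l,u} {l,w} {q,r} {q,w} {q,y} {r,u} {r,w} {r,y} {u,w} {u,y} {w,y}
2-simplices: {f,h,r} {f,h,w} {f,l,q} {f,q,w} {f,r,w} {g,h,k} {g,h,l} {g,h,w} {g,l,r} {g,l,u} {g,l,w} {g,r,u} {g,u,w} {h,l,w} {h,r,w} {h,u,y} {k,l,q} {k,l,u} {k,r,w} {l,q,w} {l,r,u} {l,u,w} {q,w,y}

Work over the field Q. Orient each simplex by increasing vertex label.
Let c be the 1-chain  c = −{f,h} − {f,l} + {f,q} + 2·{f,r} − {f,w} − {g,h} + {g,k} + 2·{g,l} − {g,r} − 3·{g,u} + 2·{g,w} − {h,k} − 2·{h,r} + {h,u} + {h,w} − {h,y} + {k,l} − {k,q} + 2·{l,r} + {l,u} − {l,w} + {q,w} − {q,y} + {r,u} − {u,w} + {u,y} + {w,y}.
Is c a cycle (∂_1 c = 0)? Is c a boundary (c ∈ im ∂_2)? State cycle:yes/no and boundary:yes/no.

cycle:yes boundary:yes

n_0=10 n_1=38 n_2=23  [Q]
∂1: piv[fg,fh,fk,fl,fq,fr,fw,gu,hy] rk=9  ker:gh,gk,gl,gr,gw,hk,hl,hq,hr,hu,hw,kl,kq,kr,ku,kw,lq,lr,lu,lw,qr,qw,qy,ru,rw,ry,uw,uy,wy
∂2: piv[fhr,fhw,flq,fqw,frw,ghk,ghl,ghw,glr,glu,glw,gru,guw,huy,klq,klu,krw,lqw,qwy] rk=19  ker:hlw,hrw,lru,luw
∂1c = 0
c vs im∂2: reduces to 0 ⇒ boundary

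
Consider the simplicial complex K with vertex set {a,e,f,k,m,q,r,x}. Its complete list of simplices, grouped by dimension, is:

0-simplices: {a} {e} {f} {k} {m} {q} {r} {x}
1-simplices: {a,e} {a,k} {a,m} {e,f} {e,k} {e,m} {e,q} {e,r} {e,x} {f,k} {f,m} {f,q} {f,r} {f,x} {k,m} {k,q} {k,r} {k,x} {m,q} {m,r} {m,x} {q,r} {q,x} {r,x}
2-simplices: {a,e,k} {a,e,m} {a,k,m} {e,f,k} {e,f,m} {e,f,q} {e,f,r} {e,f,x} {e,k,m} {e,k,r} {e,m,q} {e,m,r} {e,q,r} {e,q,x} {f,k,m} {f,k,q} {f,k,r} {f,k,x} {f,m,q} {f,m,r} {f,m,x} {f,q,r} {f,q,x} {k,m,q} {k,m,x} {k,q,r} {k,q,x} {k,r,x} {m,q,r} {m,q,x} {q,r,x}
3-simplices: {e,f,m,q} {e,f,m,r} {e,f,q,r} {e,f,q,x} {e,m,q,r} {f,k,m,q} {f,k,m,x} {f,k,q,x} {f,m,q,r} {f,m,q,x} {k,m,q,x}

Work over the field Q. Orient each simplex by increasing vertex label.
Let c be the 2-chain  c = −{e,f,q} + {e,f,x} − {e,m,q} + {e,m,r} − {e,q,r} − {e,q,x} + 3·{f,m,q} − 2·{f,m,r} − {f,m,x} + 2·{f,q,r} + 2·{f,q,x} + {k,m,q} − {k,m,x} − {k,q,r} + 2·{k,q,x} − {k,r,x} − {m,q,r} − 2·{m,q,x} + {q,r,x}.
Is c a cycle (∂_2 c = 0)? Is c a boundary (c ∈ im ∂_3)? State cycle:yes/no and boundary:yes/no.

cycle:yes boundary:no

n_0=8 n_1=24 n_2=31 n_3=11  [Q]
∂1: piv[ae,ak,am,ef,eq,er,ex] rk=7  ker:ek,em,fk,fm,fq,fr,fx,km,kq,kr,kx,mq,mr,mx,qr,qx,rx
∂2: piv[aek,aem,akm,efk,efm,efq,efr,efx,ekr,emq,emr,eqr,eqx,fkq,fkx,fmx,krx] rk=17  ker:ekm,fkm,fkr,fmq,fmr,fqr,fqx,kmq,kmx,kqr,kqx,mqr,mqx,qrx
∂3: piv[efmq,efmr,efqr,efqx,emqr,fkmq,fkmx,fkqx,fmqx] rk=9  ker:fmqr,kmqx
∂2c = 0
c vs im∂3: residual ≠ 0 ⇒ not boundary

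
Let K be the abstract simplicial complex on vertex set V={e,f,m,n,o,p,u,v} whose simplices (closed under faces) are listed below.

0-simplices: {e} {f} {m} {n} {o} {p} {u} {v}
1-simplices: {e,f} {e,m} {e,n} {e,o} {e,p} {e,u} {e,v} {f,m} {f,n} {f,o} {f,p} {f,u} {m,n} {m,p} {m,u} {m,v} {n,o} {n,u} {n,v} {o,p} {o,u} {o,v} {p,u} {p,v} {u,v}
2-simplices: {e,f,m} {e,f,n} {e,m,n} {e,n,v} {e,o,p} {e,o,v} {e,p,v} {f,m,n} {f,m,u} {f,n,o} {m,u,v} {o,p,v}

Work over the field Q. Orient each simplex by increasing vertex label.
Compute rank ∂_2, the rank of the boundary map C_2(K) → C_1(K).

rank∂_2=10

n_0=8 n_1=25 n_2=12  [Q]
∂1: piv[ef,em,en,eo,ep,eu,ev] rk=7  ker:fm,fn,fo,fp,fu,mn,mp,mu,mv,no,nu,nv,op,ou,ov,pu,pv,uv
∂2: piv[efm,efn,emn,env,eop,eov,epv,fmu,fno,muv] rk=10  ker:fmn,opv
rk∂_2=10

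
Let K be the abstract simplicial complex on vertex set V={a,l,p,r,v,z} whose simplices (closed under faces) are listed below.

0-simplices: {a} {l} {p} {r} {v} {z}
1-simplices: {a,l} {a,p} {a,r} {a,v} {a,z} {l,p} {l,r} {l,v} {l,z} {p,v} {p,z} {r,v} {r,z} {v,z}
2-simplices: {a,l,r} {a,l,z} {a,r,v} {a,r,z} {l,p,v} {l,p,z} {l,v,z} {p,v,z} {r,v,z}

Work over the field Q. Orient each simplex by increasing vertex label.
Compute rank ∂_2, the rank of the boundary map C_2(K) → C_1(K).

n_0=6 n_1=14 n_2=9  [Q]
∂1: piv[al,ap,ar,av,az] rk=5  ker:lp,lr,lv,lz,pv,pz,rv,rz,vz
∂2: piv[alr,alz,arv,arz,lpv,lpz,lvz,rvz] rk=8  ker:pvz
rk∂_2=8

rank∂_2=8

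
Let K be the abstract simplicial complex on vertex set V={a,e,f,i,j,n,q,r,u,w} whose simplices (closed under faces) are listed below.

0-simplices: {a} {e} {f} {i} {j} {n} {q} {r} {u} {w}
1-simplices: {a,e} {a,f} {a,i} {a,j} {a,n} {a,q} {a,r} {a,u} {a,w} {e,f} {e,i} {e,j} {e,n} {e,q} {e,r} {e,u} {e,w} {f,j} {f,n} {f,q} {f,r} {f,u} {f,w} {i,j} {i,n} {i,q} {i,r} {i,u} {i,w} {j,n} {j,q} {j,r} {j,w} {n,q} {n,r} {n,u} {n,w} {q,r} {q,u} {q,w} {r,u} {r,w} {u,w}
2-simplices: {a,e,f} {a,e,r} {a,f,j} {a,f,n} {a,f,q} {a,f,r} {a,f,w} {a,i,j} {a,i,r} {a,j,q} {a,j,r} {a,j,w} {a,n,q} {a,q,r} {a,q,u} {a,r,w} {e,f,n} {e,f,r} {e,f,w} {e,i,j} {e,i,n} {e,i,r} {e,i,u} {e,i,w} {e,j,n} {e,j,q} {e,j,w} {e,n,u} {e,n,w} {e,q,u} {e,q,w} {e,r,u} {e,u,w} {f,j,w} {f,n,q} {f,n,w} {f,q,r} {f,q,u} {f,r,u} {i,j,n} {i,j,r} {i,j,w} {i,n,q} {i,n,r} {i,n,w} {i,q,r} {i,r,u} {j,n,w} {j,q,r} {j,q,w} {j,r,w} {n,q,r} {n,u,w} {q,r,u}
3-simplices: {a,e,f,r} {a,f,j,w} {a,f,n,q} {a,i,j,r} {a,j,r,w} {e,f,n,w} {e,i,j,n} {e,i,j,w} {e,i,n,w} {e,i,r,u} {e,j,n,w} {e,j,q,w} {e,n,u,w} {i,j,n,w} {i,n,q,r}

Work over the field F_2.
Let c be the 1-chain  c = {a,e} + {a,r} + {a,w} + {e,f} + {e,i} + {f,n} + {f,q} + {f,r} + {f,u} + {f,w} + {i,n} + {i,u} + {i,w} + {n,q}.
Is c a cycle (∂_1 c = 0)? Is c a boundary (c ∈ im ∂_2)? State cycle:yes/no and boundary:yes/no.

cycle:no boundary:no

n_0=10 n_1=43 n_2=54 n_3=15  [Z2]
∂1: piv[ae,af,ai,aj,an,aq,ar,au,aw] rk=9  ker:ef,ei,ej,en,eq,er,eu,ew,fj,fn,fq,fr,fu,fw,ij,in,iq,ir,iu,iw,jn,jq,jr,jw,nq,nr,nu,nw,qr,qu,qw,ru,rw,uw
∂2: piv[aef,aer,afj,afn,afq,afr,afw,aij,air,ajq,ajr,ajw,anq,aqr,aqu,arw,efn,efw,eij,ein,eir,eiu,eiw,ejn,ejq,enu,enw,equ,eqw,eru,euw,fqu,inq,inr] rk=34  ker:efr,ejw,fjw,fnq,fnw,fqr,fru,ijn,ijr,ijw,inw,iqr,iru,jnw,jqr,jqw,jrw,nqr,nuw,qru
∂3: piv[aefr,afjw,afnq,aijr,ajrw,efnw,eijn,eijw,einw,eiru,ejnw,ejqw,enuw,inqr] rk=14  ker:ijnw
∂1c = {a} + {e} + {n} + {w}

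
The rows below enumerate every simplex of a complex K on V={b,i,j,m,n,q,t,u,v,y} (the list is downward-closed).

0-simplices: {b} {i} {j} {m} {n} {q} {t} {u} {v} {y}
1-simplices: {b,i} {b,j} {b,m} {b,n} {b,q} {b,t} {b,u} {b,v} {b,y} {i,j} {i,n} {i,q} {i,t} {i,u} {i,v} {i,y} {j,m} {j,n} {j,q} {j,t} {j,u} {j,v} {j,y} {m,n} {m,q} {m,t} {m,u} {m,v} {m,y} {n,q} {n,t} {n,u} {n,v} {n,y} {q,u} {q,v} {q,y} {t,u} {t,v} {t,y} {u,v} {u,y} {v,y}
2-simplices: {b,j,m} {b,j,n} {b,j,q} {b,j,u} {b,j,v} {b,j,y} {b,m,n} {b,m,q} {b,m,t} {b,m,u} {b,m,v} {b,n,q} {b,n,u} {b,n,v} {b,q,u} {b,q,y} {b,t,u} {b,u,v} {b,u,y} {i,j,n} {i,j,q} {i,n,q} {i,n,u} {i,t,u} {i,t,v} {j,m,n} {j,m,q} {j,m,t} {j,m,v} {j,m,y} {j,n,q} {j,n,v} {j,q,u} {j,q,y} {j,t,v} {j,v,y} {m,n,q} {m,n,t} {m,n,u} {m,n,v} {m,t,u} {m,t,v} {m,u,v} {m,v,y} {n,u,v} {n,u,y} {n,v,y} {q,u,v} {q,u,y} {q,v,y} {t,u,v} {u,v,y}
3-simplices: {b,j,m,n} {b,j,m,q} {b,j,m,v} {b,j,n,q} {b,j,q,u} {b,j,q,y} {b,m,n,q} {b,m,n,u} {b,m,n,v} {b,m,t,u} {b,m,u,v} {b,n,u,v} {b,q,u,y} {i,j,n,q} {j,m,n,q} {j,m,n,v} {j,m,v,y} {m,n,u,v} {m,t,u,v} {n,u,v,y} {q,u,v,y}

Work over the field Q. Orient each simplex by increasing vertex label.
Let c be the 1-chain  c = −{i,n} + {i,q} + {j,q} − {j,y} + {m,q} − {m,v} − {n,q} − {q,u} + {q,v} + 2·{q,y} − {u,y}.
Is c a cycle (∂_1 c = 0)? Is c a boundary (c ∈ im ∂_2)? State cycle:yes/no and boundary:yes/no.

n_0=10 n_1=43 n_2=52 n_3=21  [Q]
∂1: piv[bi,bj,bm,bn,bq,bt,bu,bv,by] rk=9  ker:ij,in,iq,it,iu,iv,iy,jm,jn,jq,jt,ju,jv,jy,mn,mq,mt,mu,mv,my,nq,nt,nu,nv,ny,qu,qv,qy,tu,tv,ty,uv,uy,vy
∂2: piv[bjm,bjn,bjq,bju,bjv,bjy,bmn,bmq,bmt,bmu,bmv,bnq,bnu,bnv,bqu,bqy,btu,buv,buy,ijn,ijq,inu,itu,itv,jmt,jmy,jtv,jvy,mnt,nuy,quv] rk=31  ker:inq,jmn,jmq,jmv,jnq,jnv,jqu,jqy,mnq,mnu,mnv,mtu,mtv,muv,mvy,nuv,nvy,quy,qvy,tuv,uvy
∂3: piv[bjmn,bjmq,bjmv,bjnq,bjqu,bjqy,bmnq,bmnu,bmnv,bmtu,bmuv,bnuv,bquy,ijnq,jmnv,jmvy,mtuv,nuvy,quvy] rk=19  ker:jmnq,mnuv
∂1c = 0
c vs im∂2: reduces to 0 ⇒ boundary

cycle:yes boundary:yes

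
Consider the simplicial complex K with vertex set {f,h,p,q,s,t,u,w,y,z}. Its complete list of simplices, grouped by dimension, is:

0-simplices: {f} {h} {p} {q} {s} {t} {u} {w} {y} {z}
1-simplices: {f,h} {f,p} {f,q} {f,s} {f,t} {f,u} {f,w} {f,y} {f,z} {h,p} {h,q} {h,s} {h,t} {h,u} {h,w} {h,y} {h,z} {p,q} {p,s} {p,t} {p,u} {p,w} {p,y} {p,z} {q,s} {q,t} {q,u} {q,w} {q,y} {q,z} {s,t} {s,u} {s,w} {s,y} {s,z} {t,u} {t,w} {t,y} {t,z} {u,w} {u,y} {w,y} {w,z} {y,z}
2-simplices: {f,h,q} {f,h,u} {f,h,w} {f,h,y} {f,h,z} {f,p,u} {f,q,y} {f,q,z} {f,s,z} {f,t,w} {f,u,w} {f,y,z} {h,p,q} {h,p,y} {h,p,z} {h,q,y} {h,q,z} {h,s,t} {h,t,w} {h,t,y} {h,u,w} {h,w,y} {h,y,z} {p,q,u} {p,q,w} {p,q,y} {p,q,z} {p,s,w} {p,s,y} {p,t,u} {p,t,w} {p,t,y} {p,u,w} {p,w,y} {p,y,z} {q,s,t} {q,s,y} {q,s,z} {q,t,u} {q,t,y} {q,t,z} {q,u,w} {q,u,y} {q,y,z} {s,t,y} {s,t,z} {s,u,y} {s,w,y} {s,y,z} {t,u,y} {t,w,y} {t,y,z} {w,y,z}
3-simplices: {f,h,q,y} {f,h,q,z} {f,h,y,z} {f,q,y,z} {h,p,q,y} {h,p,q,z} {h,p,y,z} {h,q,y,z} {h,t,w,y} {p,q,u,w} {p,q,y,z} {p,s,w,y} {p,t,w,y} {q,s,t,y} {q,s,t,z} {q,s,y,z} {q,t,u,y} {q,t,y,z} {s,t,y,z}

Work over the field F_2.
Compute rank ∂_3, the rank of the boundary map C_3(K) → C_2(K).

n_0=10 n_1=44 n_2=53 n_3=19  [Z2]
∂1: piv[fh,fp,fq,fs,ft,fu,fw,fy,fz] rk=9  ker:hp,hq,hs,ht,hu,hw,hy,hz,pq,ps,pt,pu,pw,py,pz,qs,qt,qu,qw,qy,qz,st,su,sw,sy,sz,tu,tw,ty,tz,uw,uy,wy,wz,yz
∂2: piv[fhq,fhu,fhw,fhy,fhz,fpu,fqy,fqz,fsz,ftw,fuw,fyz,hpq,hpy,hpz,hst,htw,hty,hwy,pqu,pqw,psw,psy,ptu,ptw,pty,puw,qst,qsy,qsz,qtu,qtz,quy,suy,wyz] rk=35  ker:hqy,hqz,huw,hyz,pqy,pqz,pwy,pyz,qty,quw,qyz,sty,stz,swy,syz,tuy,twy,tyz
∂3: piv[fhqy,fhqz,fhyz,fqyz,hpqy,hpqz,hpyz,htwy,pquw,pswy,ptwy,qsty,qstz,qsyz,qtuy,qtyz] rk=16  ker:hqyz,pqyz,styz
rk∂_3=16

rank∂_3=16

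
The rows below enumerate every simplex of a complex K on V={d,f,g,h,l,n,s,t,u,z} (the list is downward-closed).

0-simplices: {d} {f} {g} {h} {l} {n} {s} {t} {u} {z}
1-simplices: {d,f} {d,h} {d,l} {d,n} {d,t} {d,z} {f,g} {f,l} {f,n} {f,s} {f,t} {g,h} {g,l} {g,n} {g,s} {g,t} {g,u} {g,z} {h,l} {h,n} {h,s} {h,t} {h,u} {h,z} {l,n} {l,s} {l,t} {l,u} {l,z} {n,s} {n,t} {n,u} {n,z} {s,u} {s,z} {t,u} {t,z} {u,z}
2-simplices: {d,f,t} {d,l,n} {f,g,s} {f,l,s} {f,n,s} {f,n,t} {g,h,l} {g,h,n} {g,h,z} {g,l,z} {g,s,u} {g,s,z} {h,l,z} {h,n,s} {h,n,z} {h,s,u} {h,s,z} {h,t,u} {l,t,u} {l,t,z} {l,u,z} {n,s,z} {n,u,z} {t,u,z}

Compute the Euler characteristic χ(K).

n_0=10 n_1=38 n_2=24
χ=+10−38+24=-4

χ(K)=-4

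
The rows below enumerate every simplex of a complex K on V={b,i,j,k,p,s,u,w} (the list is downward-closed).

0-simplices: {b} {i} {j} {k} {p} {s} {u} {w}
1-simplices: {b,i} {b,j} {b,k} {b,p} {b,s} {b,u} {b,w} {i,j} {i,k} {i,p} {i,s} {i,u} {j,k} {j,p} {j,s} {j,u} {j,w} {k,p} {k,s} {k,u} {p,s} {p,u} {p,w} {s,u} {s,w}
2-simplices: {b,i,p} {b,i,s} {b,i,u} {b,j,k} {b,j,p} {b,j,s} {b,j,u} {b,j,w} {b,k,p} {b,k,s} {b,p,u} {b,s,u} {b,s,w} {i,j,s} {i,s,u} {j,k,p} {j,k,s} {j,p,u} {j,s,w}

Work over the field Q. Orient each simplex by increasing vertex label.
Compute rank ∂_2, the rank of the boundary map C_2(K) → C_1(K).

rank∂_2=14

n_0=8 n_1=25 n_2=19  [Q]
∂1: piv[bi,bj,bk,bp,bs,bu,bw] rk=7  ker:ij,ik,ip,is,iu,jk,jp,js,ju,jw,kp,ks,ku,ps,pu,pw,su,sw
∂2: piv[bip,bis,biu,bjk,bjp,bjs,bju,bjw,bkp,bks,bpu,bsu,bsw,ijs] rk=14  ker:isu,jkp,jks,jpu,jsw
rk∂_2=14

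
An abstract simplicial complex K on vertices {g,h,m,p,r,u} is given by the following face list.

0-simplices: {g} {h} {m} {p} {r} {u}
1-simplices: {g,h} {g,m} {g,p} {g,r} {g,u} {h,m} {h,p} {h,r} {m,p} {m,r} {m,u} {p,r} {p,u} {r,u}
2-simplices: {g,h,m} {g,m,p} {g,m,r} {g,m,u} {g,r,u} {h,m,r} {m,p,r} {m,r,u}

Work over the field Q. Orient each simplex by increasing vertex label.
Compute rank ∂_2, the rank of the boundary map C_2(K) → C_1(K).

rank∂_2=7

n_0=6 n_1=14 n_2=8  [Q]
∂1: piv[gh,gm,gp,gr,gu] rk=5  ker:hm,hp,hr,mp,mr,mu,pr,pu,ru
∂2: piv[ghm,gmp,gmr,gmu,gru,hmr,mpr] rk=7  ker:mru
rk∂_2=7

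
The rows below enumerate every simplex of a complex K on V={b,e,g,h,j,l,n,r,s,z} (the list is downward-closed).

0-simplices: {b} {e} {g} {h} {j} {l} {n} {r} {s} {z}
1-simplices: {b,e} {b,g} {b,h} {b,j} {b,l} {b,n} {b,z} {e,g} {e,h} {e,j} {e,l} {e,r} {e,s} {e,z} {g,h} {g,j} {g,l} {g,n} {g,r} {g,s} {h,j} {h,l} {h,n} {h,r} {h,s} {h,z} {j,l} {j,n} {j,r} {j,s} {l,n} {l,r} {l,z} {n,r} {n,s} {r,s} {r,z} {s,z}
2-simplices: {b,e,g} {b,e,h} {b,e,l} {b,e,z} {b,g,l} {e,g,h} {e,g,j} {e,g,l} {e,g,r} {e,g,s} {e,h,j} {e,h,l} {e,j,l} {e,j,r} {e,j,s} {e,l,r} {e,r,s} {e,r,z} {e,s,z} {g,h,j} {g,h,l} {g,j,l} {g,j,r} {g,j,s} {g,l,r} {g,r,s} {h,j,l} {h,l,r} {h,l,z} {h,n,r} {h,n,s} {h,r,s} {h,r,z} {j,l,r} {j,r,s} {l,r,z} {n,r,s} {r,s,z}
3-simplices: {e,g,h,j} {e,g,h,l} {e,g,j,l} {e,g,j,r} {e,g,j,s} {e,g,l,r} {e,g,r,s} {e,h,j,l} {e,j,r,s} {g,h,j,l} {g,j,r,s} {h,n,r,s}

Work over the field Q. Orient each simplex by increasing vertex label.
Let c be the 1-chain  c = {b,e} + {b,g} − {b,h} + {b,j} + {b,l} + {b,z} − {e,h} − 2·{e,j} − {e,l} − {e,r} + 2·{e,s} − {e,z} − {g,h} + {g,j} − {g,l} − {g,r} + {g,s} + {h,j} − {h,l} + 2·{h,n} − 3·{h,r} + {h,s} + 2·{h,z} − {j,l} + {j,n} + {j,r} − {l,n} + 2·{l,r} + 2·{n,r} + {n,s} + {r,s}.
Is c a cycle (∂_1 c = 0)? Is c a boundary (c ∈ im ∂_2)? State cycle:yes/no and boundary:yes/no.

cycle:no boundary:no

n_0=10 n_1=38 n_2=38 n_3=12  [Q]
∂1: piv[be,bg,bh,bj,bl,bn,bz,er,es] rk=9  ker:eg,eh,ej,el,ez,gh,gj,gl,gn,gr,gs,hj,hl,hn,hr,hs,hz,jl,jn,jr,js,ln,lr,lz,nr,ns,rs,rz,sz
∂2: piv[beg,beh,bel,bez,bgl,egh,egj,egr,egs,ehj,ehl,ejl,ejr,ejs,elr,ers,erz,esz,hlr,hlz,hnr,hns,hrs,hrz] rk=24  ker:egl,ghj,ghl,gjl,gjr,gjs,glr,grs,hjl,jlr,jrs,lrz,nrs,rsz
∂3: piv[eghj,eghl,egjl,egjr,egjs,eglr,egrs,ehjl,ejrs,hnrs] rk=10  ker:ghjl,gjrs
∂1c = −4·{b} + 5·{e} + 2·{g} − 5·{h} − 4·{l} − {n} − {r} + 6·{s} + 2·{z}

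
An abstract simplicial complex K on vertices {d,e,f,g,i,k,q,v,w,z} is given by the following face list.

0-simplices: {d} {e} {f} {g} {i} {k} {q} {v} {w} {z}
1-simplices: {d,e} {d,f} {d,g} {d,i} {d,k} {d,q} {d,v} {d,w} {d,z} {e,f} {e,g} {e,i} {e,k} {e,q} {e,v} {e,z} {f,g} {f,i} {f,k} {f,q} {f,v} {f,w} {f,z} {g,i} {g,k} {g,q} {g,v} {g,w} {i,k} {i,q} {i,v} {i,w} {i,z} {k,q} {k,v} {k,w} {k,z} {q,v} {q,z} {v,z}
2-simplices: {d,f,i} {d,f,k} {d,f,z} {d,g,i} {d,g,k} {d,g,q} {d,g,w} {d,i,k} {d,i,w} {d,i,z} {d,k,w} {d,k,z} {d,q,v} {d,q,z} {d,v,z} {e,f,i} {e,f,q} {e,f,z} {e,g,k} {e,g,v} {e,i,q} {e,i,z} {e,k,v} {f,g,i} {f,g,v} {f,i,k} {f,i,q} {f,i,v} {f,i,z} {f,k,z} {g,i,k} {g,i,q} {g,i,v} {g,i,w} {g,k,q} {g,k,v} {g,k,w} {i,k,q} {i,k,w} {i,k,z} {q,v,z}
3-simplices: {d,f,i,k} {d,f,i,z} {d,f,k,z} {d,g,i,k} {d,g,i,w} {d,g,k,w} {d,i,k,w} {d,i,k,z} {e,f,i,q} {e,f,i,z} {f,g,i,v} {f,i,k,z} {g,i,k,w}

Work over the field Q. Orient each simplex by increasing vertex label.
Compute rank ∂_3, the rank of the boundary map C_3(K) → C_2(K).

rank∂_3=11

n_0=10 n_1=40 n_2=41 n_3=13  [Q]
∂1: piv[de,df,dg,di,dk,dq,dv,dw,dz] rk=9  ker:ef,eg,ei,ek,eq,ev,ez,fg,fi,fk,fq,fv,fw,fz,gi,gk,gq,gv,gw,ik,iq,iv,iw,iz,kq,kv,kw,kz,qv,qz,vz
∂2: piv[dfi,dfk,dfz,dgi,dgk,dgq,dgw,dik,diw,diz,dkw,dkz,dqv,dqz,dvz,efi,efq,efz,egk,egv,eiq,ekv,fgi,fgv,fiv,giq,gkq] rk=27  ker:eiz,fik,fiq,fiz,fkz,gik,giv,giw,gkv,gkw,ikq,ikw,ikz,qvz
∂3: piv[dfik,dfiz,dfkz,dgik,dgiw,dgkw,dikw,dikz,efiq,efiz,fgiv] rk=11  ker:fikz,gikw
rk∂_3=11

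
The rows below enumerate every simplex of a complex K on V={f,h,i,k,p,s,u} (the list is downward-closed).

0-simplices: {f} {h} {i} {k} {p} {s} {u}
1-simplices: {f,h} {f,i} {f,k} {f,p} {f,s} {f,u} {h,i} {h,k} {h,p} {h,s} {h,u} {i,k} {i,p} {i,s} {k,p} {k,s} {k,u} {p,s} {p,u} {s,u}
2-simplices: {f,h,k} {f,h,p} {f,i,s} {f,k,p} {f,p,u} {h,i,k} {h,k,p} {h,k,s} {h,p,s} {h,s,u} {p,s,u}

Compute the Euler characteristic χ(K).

χ(K)=-2

n_0=7 n_1=20 n_2=11
χ=+7−20+11=-2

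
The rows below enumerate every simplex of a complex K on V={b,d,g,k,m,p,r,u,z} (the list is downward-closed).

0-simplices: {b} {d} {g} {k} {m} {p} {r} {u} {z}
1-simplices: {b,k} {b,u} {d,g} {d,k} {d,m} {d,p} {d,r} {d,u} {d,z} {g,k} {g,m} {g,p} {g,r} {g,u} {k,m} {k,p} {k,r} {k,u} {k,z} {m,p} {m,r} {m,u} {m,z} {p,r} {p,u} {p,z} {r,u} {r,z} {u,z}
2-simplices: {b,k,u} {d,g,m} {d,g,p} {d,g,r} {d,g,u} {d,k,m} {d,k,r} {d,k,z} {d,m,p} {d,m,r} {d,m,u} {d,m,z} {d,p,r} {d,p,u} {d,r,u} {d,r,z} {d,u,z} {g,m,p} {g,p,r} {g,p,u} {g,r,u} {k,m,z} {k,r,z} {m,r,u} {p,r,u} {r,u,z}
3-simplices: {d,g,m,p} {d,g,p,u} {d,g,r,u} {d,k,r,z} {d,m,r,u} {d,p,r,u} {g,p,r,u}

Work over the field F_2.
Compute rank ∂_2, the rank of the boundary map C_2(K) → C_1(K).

n_0=9 n_1=29 n_2=26 n_3=7  [Z2]
∂1: piv[bk,bu,dg,dk,dm,dp,dr,dz] rk=8  ker:du,gk,gm,gp,gr,gu,km,kp,kr,ku,kz,mp,mr,mu,mz,pr,pu,pz,ru,rz,uz
∂2: piv[bku,dgm,dgp,dgr,dgu,dkm,dkr,dkz,dmp,dmr,dmu,dmz,dpr,dpu,dru,drz,duz] rk=17  ker:gmp,gpr,gpu,gru,kmz,krz,mru,pru,ruz
∂3: piv[dgmp,dgpu,dgru,dkrz,dmru,dpru,gpru] rk=7
rk∂_2=17

rank∂_2=17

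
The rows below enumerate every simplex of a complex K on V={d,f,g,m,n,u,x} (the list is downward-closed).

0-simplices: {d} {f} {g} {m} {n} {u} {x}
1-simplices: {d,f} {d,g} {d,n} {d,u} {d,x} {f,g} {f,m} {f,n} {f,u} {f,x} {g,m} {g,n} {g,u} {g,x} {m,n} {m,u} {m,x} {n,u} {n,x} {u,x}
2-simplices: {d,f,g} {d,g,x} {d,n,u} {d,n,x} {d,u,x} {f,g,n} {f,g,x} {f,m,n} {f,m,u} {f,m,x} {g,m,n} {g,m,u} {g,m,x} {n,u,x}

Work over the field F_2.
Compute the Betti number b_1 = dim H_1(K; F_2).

b_1=2

n_0=7 n_1=20 n_2=14  [Z2]
∂1: piv[df,dg,dn,du,dx,fm] rk=6  ker:fg,fn,fu,fx,gm,gn,gu,gx,mn,mu,mx,nu,nx,ux
∂2: piv[dfg,dgx,dnu,dnx,dux,fgn,fgx,fmn,fmu,fmx,gmn,gmu] rk=12  ker:gmx,nux
b_1=(20−6)−12=2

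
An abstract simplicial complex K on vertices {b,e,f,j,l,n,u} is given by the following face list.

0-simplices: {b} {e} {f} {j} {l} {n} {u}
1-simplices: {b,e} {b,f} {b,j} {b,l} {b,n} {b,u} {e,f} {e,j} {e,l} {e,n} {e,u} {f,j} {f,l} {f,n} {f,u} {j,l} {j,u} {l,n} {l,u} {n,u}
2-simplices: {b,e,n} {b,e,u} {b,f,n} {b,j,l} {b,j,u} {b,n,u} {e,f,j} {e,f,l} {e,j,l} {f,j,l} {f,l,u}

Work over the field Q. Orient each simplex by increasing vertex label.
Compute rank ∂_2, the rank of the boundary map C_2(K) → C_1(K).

rank∂_2=10

n_0=7 n_1=20 n_2=11  [Q]
∂1: piv[be,bf,bj,bl,bn,bu] rk=6  ker:ef,ej,el,en,eu,fj,fl,fn,fu,jl,ju,ln,lu,nu
∂2: piv[ben,beu,bfn,bjl,bju,bnu,efj,efl,ejl,flu] rk=10  ker:fjl
rk∂_2=10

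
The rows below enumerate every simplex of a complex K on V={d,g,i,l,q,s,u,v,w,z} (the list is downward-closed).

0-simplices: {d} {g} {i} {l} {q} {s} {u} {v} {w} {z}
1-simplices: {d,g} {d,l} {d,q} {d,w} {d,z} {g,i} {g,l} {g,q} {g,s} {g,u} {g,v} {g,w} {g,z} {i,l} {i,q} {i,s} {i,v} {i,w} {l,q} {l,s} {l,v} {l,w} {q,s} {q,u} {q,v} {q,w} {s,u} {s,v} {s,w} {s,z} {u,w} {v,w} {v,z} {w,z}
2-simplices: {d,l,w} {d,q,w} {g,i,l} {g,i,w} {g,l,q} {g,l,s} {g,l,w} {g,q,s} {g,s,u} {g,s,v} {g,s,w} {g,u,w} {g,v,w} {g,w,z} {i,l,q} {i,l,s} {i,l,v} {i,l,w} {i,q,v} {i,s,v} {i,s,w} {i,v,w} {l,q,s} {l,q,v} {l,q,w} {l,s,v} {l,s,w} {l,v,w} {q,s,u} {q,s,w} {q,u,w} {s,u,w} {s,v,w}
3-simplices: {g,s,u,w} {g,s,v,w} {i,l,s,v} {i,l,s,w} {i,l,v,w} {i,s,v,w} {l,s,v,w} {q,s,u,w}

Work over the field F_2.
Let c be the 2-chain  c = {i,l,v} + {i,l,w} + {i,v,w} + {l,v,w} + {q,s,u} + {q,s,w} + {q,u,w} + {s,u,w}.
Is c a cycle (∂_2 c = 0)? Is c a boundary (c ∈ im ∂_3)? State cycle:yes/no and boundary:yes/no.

n_0=10 n_1=34 n_2=33 n_3=8  [Z2]
∂1: piv[dg,dl,dq,dw,dz,gi,gs,gu,gv] rk=9  ker:gl,gq,gw,gz,il,iq,is,iv,iw,lq,ls,lv,lw,qs,qu,qv,qw,su,sv,sw,sz,uw,vw,vz,wz
∂2: piv[dlw,dqw,gil,giw,glq,gls,glw,gqs,gsu,gsv,gsw,guw,gvw,gwz,ilq,ils,ilv,iqv,isv,lqw,qsu] rk=21  ker:ilw,isw,ivw,lqs,lqv,lsv,lsw,lvw,qsw,quw,suw,svw
∂3: piv[gsuw,gsvw,ilsv,ilsw,ilvw,isvw,qsuw] rk=7  ker:lsvw
∂2c = 0
c vs im∂3: reduces to 0 ⇒ boundary

cycle:yes boundary:yes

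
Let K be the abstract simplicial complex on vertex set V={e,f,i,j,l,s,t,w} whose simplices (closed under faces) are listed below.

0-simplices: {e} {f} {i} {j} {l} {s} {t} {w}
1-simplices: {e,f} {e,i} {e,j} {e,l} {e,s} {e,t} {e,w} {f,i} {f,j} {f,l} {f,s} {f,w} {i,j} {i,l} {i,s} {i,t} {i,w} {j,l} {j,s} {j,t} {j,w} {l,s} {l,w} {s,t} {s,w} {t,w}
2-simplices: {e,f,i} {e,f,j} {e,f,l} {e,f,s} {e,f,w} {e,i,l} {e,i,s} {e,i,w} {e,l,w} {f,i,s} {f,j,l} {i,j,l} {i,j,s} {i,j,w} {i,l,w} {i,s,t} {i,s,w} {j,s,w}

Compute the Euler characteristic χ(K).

n_0=8 n_1=26 n_2=18
χ=+8−26+18=0

χ(K)=0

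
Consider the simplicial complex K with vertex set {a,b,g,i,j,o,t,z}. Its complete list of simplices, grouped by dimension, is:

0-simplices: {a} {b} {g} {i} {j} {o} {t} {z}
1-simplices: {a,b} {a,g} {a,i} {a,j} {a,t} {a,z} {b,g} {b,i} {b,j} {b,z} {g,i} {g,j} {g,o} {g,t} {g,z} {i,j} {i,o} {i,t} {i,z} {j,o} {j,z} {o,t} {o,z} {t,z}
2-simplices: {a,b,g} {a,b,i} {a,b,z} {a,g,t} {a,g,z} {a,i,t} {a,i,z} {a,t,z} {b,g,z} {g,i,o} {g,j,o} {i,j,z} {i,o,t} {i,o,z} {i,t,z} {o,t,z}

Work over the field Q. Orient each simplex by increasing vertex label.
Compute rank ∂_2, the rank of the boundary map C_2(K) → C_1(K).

rank∂_2=13

n_0=8 n_1=24 n_2=16  [Q]
∂1: piv[ab,ag,ai,aj,at,az,go] rk=7  ker:bg,bi,bj,bz,gi,gj,gt,gz,ij,io,it,iz,jo,jz,ot,oz,tz
∂2: piv[abg,abi,abz,agt,agz,ait,aiz,atz,gio,gjo,ijz,iot,ioz] rk=13  ker:bgz,itz,otz
rk∂_2=13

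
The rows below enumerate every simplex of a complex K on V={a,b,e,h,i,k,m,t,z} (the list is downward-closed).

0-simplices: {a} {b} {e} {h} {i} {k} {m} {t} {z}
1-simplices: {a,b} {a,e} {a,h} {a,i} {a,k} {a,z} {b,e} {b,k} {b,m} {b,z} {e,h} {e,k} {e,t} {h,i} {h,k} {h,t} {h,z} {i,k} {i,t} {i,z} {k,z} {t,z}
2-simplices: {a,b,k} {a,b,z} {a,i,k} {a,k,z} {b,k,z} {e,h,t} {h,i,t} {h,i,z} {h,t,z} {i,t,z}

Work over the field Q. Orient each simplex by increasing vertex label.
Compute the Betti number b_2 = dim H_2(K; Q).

b_2=2

n_0=9 n_1=22 n_2=10  [Q]
∂1: piv[ab,ae,ah,ai,ak,az,bm,et] rk=8  ker:be,bk,bz,eh,ek,hi,hk,ht,hz,ik,it,iz,kz,tz
∂2: piv[abk,abz,aik,akz,eht,hit,hiz,htz] rk=8  ker:bkz,itz
b_2=(10−8)−0=2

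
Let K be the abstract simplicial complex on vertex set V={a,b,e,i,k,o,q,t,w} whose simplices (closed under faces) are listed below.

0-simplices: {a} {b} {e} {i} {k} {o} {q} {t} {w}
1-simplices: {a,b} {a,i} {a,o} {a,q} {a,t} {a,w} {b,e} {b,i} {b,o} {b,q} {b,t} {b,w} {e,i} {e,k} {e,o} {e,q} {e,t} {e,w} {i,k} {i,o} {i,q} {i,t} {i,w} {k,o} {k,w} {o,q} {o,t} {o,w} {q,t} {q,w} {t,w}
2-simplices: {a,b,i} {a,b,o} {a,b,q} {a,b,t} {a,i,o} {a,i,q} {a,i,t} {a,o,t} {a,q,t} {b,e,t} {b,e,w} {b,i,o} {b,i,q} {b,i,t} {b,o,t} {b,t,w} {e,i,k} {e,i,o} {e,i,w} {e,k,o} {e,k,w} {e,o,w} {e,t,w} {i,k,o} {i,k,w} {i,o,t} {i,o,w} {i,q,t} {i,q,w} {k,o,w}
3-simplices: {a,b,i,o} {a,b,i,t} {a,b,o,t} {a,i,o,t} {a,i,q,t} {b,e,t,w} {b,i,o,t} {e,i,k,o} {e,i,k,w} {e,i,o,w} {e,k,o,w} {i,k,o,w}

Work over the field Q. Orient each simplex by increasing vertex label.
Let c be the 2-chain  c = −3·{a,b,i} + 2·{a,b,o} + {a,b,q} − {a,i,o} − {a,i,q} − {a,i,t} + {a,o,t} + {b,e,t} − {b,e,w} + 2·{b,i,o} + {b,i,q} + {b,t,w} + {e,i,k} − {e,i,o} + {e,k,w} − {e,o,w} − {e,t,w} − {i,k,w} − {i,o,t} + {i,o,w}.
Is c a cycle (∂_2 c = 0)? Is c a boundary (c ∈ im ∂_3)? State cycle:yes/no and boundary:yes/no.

cycle:yes boundary:no

n_0=9 n_1=31 n_2=30 n_3=12  [Q]
∂1: piv[ab,ai,ao,aq,at,aw,be,ek] rk=8  ker:bi,bo,bq,bt,bw,ei,eo,eq,et,ew,ik,io,iq,it,iw,ko,kw,oq,ot,ow,qt,qw,tw
∂2: piv[abi,abo,abq,abt,aio,aiq,ait,aot,aqt,bet,bew,btw,eik,eio,eiw,eko,ekw,eow,iqw] rk=19  ker:bio,biq,bit,bot,etw,iko,ikw,iot,iow,iqt,kow
∂3: piv[abio,abit,abot,aiot,aiqt,betw,eiko,eikw,eiow,ekow] rk=10  ker:biot,ikow
∂2c = 0
c vs im∂3: residual ≠ 0 ⇒ not boundary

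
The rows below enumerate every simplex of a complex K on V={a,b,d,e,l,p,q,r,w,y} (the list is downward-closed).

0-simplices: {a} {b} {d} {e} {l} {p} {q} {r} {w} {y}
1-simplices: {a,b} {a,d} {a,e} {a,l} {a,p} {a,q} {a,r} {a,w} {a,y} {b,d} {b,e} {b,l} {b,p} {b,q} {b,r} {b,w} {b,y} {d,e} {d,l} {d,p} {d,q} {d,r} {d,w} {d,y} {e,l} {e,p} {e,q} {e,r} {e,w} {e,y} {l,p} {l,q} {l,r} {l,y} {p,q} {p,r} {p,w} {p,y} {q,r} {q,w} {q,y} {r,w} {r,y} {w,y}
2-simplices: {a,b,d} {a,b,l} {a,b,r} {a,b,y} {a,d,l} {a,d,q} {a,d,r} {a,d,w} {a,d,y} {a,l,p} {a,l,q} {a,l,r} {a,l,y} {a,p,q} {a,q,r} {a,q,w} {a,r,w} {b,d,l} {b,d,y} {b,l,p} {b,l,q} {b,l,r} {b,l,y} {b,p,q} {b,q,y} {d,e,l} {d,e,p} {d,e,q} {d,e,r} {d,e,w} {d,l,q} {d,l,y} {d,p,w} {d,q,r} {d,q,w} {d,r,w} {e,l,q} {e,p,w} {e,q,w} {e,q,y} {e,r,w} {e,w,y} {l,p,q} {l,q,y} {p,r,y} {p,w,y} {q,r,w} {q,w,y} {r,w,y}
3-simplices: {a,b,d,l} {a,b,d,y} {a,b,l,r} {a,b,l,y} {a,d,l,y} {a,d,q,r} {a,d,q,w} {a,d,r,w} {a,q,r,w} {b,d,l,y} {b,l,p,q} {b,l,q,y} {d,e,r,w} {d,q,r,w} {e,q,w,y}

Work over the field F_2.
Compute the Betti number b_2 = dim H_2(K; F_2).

n_0=10 n_1=44 n_2=49 n_3=15  [Z2]
∂1: piv[ab,ad,ae,al,ap,aq,ar,aw,ay] rk=9  ker:bd,be,bl,bp,bq,br,bw,by,de,dl,dp,dq,dr,dw,dy,el,ep,eq,er,ew,ey,lp,lq,lr,ly,pq,pr,pw,py,qr,qw,qy,rw,ry,wy
∂2: piv[abd,abl,abr,aby,adl,adq,adr,adw,ady,alp,alq,alr,aly,apq,aqr,aqw,arw,blp,blq,bqy,del,dep,deq,der,dew,dpw,eqy,ewy,pry,pwy,rwy] rk=31  ker:bdl,bdy,blr,bly,bpq,dlq,dly,dqr,dqw,drw,elq,epw,eqw,erw,lpq,lqy,qrw,qwy
∂3: piv[abdl,abdy,ablr,ably,adly,adqr,adqw,adrw,aqrw,blpq,blqy,derw,eqwy] rk=13  ker:bdly,dqrw
b_2=(49−31)−13=5

b_2=5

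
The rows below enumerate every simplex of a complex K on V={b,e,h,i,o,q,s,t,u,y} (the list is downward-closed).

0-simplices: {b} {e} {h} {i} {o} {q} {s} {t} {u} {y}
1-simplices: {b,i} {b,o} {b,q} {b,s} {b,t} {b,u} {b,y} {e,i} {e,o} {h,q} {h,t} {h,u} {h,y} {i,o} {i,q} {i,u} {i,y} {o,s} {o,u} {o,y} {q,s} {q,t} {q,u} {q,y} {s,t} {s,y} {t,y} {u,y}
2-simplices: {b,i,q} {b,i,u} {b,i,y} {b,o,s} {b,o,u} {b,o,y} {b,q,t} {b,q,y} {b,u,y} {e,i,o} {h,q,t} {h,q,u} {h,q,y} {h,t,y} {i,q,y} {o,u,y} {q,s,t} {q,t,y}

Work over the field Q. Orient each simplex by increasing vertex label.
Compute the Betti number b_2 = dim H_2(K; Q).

b_2=3

n_0=10 n_1=28 n_2=18  [Q]
∂1: piv[bi,bo,bq,bs,bt,bu,by,ei,hq] rk=9  ker:eo,ht,hu,hy,io,iq,iu,iy,os,ou,oy,qs,qt,qu,qy,st,sy,ty,uy
∂2: piv[biq,biu,biy,bos,bou,boy,bqt,bqy,buy,eio,hqt,hqu,hqy,hty,qst] rk=15  ker:iqy,ouy,qty
b_2=(18−15)−0=3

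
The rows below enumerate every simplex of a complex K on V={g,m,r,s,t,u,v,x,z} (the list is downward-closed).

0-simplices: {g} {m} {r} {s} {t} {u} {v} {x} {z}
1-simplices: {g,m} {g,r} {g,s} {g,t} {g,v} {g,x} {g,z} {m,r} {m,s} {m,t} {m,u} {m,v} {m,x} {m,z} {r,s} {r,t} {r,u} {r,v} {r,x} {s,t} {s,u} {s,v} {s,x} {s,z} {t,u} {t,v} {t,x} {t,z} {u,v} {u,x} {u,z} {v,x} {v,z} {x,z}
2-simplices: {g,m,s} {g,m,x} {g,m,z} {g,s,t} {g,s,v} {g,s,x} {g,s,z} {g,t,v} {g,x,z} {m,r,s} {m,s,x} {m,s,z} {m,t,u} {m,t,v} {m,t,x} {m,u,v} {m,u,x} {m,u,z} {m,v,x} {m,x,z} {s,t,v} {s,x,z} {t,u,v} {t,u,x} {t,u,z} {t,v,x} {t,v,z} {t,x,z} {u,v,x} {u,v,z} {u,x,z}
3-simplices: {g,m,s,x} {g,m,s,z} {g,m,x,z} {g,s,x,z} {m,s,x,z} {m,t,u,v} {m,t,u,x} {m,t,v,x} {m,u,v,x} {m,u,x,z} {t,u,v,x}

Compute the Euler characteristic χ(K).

n_0=9 n_1=34 n_2=31 n_3=11
χ=+9−34+31−11=-5

χ(K)=-5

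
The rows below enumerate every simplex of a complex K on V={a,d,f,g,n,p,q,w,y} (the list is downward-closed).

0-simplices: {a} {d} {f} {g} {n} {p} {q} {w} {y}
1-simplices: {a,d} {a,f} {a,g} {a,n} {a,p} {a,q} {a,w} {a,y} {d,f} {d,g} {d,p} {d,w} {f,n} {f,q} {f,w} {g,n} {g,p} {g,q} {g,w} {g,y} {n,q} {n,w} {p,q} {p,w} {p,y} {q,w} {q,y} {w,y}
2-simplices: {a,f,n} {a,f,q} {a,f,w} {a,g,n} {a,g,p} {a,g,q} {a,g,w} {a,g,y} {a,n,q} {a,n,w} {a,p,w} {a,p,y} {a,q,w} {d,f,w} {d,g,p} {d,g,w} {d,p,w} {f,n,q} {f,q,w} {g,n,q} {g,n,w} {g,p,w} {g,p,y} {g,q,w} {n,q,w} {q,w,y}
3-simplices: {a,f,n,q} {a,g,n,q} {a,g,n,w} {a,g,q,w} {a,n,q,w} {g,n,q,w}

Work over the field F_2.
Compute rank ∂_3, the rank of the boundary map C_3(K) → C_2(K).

n_0=9 n_1=28 n_2=26 n_3=6  [Z2]
∂1: piv[ad,af,ag,an,ap,aq,aw,ay] rk=8  ker:df,dg,dp,dw,fn,fq,fw,gn,gp,gq,gw,gy,nq,nw,pq,pw,py,qw,qy,wy
∂2: piv[afn,afq,afw,agn,agp,agq,agw,agy,anq,anw,apw,apy,aqw,dfw,dgp,dgw,qwy] rk=17  ker:dpw,fnq,fqw,gnq,gnw,gpw,gpy,gqw,nqw
∂3: piv[afnq,agnq,agnw,agqw,anqw] rk=5  ker:gnqw
rk∂_3=5

rank∂_3=5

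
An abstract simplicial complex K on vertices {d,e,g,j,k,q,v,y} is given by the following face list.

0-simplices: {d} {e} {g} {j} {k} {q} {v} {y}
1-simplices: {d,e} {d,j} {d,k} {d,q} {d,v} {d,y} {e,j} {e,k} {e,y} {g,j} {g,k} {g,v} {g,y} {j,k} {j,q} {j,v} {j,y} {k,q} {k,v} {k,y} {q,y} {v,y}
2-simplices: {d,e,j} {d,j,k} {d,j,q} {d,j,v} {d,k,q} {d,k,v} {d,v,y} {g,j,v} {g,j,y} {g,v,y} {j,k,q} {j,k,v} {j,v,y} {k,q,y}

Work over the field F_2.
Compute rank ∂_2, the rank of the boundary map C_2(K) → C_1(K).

rank∂_2=11

n_0=8 n_1=22 n_2=14  [Z2]
∂1: piv[de,dj,dk,dq,dv,dy,gj] rk=7  ker:ej,ek,ey,gk,gv,gy,jk,jq,jv,jy,kq,kv,ky,qy,vy
∂2: piv[dej,djk,djq,djv,dkq,dkv,dvy,gjv,gjy,gvy,kqy] rk=11  ker:jkq,jkv,jvy
rk∂_2=11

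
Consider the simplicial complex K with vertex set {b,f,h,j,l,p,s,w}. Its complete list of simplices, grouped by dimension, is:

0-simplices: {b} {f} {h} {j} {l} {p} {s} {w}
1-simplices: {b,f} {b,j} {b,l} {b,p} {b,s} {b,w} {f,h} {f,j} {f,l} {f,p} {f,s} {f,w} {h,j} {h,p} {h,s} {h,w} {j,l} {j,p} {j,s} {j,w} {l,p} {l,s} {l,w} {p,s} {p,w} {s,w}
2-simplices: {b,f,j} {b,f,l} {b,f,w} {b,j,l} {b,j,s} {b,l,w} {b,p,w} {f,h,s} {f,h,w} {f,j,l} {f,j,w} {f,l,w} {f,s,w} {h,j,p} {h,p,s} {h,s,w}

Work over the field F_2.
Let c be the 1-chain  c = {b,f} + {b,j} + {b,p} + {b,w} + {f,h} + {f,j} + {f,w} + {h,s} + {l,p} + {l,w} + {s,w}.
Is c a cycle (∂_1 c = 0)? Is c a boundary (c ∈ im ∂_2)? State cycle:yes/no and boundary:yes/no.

n_0=8 n_1=26 n_2=16  [Z2]
∂1: piv[bf,bj,bl,bp,bs,bw,fh] rk=7  ker:fj,fl,fp,fs,fw,hj,hp,hs,hw,jl,jp,js,jw,lp,ls,lw,ps,pw,sw
∂2: piv[bfj,bfl,bfw,bjl,bjs,blw,bpw,fhs,fhw,fjw,fsw,hjp,hps] rk=13  ker:fjl,flw,hsw
∂1c = 0
c vs im∂2: residual ≠ 0 ⇒ not boundary

cycle:yes boundary:no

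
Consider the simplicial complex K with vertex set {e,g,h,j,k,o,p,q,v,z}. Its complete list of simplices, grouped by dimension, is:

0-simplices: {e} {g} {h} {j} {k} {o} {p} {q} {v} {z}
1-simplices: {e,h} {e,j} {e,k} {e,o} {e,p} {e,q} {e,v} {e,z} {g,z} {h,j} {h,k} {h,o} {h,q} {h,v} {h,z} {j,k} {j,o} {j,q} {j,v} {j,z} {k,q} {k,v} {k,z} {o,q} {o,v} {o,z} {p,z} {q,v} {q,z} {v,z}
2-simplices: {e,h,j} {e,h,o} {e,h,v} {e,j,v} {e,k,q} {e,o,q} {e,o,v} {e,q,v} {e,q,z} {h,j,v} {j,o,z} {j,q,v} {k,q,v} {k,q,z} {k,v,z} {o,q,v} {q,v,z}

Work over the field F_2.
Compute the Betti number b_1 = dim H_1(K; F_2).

b_1=7

n_0=10 n_1=30 n_2=17  [Z2]
∂1: piv[eh,ej,ek,eo,ep,eq,ev,ez,gz] rk=9  ker:hj,hk,ho,hq,hv,hz,jk,jo,jq,jv,jz,kq,kv,kz,oq,ov,oz,pz,qv,qz,vz
∂2: piv[ehj,eho,ehv,ejv,ekq,eoq,eov,eqv,eqz,joz,jqv,kqv,kqz,kvz] rk=14  ker:hjv,oqv,qvz
b_1=(30−9)−14=7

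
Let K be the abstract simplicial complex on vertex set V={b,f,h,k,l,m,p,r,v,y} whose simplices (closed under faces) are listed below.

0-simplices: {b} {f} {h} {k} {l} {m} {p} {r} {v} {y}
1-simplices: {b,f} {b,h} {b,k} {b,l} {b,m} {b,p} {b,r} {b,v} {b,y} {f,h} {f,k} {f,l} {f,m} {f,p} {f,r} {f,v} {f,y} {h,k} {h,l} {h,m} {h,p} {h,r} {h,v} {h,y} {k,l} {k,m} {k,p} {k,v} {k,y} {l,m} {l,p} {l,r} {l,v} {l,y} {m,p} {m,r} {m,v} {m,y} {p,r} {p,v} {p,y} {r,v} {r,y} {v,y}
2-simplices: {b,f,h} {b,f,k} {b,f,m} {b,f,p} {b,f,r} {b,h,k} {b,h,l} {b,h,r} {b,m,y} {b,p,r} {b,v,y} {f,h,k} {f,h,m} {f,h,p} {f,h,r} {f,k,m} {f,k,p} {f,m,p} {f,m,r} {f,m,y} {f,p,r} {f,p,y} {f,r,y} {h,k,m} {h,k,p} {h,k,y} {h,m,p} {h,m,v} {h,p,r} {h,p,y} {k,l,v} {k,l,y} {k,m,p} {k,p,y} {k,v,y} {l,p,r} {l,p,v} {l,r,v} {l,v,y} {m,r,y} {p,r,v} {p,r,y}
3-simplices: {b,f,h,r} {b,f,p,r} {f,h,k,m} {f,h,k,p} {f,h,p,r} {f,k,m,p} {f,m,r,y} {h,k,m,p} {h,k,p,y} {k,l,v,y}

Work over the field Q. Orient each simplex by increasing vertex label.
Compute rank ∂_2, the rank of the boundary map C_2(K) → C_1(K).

rank∂_2=29

n_0=10 n_1=44 n_2=42 n_3=10  [Q]
∂1: piv[bf,bh,bk,bl,bm,bp,br,bv,by] rk=9  ker:fh,fk,fl,fm,fp,fr,fv,fy,hk,hl,hm,hp,hr,hv,hy,kl,km,kp,kv,ky,lm,lp,lr,lv,ly,mp,mr,mv,my,pr,pv,py,rv,ry,vy
∂2: piv[bfh,bfk,bfm,bfp,bfr,bhk,bhl,bhr,bmy,bpr,bvy,fhm,fhp,fkm,fkp,fmp,fmr,fmy,fpy,fry,hky,hmv,hpy,klv,kly,kvy,lpr,lpv,lrv] rk=29  ker:fhk,fhr,fpr,hkm,hkp,hmp,hpr,kmp,kpy,lvy,mry,prv,pry
∂3: piv[bfhr,bfpr,fhkm,fhkp,fhpr,fkmp,fmry,hkmp,hkpy,klvy] rk=10
rk∂_2=29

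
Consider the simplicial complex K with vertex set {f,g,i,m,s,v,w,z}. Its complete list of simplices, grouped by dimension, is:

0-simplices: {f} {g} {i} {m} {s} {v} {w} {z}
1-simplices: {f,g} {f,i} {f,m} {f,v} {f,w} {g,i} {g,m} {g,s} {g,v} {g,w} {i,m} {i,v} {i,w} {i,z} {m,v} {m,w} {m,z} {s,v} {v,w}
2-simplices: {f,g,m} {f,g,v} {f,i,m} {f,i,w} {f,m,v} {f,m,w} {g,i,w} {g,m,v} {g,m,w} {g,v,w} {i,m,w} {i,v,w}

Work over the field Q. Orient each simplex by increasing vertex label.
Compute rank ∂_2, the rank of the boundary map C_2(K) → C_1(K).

rank∂_2=10

n_0=8 n_1=19 n_2=12  [Q]
∂1: piv[fg,fi,fm,fv,fw,gs,iz] rk=7  ker:gi,gm,gv,gw,im,iv,iw,mv,mw,mz,sv,vw
∂2: piv[fgm,fgv,fim,fiw,fmv,fmw,giw,gmw,gvw,ivw] rk=10  ker:gmv,imw
rk∂_2=10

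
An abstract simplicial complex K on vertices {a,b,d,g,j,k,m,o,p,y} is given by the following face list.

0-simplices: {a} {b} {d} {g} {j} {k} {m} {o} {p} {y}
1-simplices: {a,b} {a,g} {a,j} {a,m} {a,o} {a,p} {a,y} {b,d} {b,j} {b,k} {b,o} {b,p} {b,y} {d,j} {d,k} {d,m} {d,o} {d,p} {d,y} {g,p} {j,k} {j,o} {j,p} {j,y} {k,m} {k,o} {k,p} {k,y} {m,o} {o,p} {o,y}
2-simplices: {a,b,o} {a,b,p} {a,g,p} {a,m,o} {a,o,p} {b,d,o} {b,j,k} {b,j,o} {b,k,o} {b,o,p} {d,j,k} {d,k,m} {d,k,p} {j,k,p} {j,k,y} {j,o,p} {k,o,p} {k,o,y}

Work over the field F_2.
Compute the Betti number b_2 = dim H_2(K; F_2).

n_0=10 n_1=31 n_2=18  [Z2]
∂1: piv[ab,ag,aj,am,ao,ap,ay,bd,bk] rk=9  ker:bj,bo,bp,by,dj,dk,dm,do,dp,dy,gp,jk,jo,jp,jy,km,ko,kp,ky,mo,op,oy
∂2: piv[abo,abp,agp,amo,aop,bdo,bjk,bjo,bko,djk,dkm,dkp,jkp,jky,jop,koy] rk=16  ker:bop,kop
b_2=(18−16)−0=2

b_2=2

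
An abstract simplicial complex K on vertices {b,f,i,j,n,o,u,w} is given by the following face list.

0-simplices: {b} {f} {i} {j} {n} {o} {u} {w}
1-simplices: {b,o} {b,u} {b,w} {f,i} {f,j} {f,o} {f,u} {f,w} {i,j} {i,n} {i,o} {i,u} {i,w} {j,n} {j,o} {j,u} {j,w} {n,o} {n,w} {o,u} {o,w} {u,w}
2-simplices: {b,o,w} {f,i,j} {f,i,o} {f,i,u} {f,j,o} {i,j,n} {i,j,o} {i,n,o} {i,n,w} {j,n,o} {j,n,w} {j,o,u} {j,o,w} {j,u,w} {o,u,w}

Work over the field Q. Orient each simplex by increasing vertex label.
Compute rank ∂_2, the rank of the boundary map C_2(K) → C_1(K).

rank∂_2=12

n_0=8 n_1=22 n_2=15  [Q]
∂1: piv[bo,bu,bw,fi,fj,fo,in] rk=7  ker:fu,fw,ij,io,iu,iw,jn,jo,ju,jw,no,nw,ou,ow,uw
∂2: piv[bow,fij,fio,fiu,fjo,ijn,ino,inw,jnw,jou,jow,juw] rk=12  ker:ijo,jno,ouw
rk∂_2=12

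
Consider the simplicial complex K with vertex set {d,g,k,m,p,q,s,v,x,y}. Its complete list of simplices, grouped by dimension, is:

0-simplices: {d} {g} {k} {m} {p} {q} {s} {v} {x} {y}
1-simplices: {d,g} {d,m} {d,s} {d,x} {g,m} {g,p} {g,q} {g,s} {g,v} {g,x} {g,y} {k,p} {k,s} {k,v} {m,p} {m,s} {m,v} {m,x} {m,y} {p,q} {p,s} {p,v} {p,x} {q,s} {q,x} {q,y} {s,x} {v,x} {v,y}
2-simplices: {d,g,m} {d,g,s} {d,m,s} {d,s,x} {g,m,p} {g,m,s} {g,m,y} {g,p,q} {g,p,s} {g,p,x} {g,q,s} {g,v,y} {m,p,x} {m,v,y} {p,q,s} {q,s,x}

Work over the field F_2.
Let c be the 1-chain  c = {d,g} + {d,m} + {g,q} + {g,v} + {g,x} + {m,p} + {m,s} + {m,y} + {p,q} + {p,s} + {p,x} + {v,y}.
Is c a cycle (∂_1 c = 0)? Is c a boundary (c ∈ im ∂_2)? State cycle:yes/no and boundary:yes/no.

n_0=10 n_1=29 n_2=16  [Z2]
∂1: piv[dg,dm,ds,dx,gp,gq,gv,gy,kp] rk=9  ker:gm,gs,gx,ks,kv,mp,ms,mv,mx,my,pq,ps,pv,px,qs,qx,qy,sx,vx,vy
∂2: piv[dgm,dgs,dms,dsx,gmp,gmy,gpq,gps,gpx,gqs,gvy,mpx,mvy,qsx] rk=14  ker:gms,pqs
∂1c = 0
c vs im∂2: reduces to 0 ⇒ boundary

cycle:yes boundary:yes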